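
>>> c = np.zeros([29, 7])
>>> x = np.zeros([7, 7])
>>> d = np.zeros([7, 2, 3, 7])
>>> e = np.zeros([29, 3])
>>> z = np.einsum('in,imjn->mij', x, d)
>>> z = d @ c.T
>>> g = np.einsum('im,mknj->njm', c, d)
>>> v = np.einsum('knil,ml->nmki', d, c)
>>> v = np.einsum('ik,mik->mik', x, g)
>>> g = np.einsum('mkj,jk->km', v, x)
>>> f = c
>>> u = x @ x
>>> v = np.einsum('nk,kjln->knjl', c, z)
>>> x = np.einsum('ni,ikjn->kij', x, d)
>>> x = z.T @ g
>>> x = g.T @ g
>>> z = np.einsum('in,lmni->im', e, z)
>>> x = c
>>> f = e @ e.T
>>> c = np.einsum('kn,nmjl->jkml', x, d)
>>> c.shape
(3, 29, 2, 7)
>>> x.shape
(29, 7)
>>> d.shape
(7, 2, 3, 7)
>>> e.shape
(29, 3)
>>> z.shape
(29, 2)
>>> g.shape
(7, 3)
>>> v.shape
(7, 29, 2, 3)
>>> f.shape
(29, 29)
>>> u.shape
(7, 7)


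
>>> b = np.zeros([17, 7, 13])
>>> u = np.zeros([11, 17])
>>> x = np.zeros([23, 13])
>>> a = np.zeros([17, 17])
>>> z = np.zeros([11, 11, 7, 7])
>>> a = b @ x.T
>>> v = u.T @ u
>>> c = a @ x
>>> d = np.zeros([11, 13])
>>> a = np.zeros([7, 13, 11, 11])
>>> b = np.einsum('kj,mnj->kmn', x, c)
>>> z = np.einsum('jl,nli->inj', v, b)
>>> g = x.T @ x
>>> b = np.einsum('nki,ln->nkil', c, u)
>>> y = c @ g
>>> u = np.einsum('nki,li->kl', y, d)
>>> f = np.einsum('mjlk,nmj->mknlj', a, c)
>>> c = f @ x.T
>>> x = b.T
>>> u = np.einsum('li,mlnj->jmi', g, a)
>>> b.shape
(17, 7, 13, 11)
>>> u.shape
(11, 7, 13)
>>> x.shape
(11, 13, 7, 17)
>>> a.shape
(7, 13, 11, 11)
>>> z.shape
(7, 23, 17)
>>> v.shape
(17, 17)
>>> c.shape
(7, 11, 17, 11, 23)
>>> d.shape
(11, 13)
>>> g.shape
(13, 13)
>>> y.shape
(17, 7, 13)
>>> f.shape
(7, 11, 17, 11, 13)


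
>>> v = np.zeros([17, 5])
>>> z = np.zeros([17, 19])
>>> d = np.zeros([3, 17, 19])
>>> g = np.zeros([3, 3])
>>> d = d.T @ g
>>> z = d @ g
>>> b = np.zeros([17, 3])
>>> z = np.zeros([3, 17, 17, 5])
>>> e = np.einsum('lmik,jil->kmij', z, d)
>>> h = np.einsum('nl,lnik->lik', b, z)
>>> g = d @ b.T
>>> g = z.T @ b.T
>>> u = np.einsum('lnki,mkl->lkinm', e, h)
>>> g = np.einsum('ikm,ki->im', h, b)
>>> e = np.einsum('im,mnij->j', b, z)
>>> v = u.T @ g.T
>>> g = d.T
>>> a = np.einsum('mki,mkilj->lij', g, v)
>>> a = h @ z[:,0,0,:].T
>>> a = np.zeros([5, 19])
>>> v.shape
(3, 17, 19, 17, 3)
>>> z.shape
(3, 17, 17, 5)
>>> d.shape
(19, 17, 3)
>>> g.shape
(3, 17, 19)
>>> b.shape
(17, 3)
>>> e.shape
(5,)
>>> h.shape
(3, 17, 5)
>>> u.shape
(5, 17, 19, 17, 3)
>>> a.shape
(5, 19)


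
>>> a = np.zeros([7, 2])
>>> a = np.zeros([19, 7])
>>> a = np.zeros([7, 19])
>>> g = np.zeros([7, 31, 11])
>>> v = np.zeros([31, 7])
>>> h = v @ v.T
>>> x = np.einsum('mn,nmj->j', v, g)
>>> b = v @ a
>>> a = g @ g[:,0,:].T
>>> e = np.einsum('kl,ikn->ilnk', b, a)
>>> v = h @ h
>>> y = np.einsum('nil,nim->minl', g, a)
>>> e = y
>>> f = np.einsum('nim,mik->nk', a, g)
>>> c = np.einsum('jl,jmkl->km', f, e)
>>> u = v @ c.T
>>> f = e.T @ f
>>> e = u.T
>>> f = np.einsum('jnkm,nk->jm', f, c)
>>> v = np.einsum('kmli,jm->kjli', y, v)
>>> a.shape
(7, 31, 7)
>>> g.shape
(7, 31, 11)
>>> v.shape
(7, 31, 7, 11)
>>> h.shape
(31, 31)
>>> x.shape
(11,)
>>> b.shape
(31, 19)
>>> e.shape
(7, 31)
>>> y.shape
(7, 31, 7, 11)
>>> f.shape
(11, 11)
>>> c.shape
(7, 31)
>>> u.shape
(31, 7)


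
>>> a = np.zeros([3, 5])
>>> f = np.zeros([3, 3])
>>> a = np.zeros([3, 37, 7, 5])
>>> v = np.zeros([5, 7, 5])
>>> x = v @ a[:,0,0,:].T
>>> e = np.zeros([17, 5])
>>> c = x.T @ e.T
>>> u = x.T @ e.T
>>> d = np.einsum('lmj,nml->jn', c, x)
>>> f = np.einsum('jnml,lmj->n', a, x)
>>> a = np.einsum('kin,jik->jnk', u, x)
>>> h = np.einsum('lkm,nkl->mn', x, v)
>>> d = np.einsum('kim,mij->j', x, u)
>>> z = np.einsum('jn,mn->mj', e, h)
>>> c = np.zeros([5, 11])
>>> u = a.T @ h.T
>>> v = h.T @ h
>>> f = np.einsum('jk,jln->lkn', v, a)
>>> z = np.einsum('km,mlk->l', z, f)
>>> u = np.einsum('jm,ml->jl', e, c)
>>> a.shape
(5, 17, 3)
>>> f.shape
(17, 5, 3)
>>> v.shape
(5, 5)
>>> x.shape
(5, 7, 3)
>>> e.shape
(17, 5)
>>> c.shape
(5, 11)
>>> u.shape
(17, 11)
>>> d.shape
(17,)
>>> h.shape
(3, 5)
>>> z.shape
(5,)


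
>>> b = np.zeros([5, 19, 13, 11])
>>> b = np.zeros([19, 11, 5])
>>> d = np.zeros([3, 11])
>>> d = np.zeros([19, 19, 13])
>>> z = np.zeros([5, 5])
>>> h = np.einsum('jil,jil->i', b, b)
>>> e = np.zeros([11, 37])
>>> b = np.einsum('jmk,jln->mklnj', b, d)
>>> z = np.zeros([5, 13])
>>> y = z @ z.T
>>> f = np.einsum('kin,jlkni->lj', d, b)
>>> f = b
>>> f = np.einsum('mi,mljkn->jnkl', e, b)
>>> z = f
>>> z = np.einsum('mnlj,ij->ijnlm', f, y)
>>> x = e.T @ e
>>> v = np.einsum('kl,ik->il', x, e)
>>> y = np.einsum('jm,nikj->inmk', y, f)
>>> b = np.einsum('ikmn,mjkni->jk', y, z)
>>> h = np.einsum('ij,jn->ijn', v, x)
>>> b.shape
(5, 19)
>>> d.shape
(19, 19, 13)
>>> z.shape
(5, 5, 19, 13, 19)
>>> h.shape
(11, 37, 37)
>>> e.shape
(11, 37)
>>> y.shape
(19, 19, 5, 13)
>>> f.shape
(19, 19, 13, 5)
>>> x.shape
(37, 37)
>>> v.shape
(11, 37)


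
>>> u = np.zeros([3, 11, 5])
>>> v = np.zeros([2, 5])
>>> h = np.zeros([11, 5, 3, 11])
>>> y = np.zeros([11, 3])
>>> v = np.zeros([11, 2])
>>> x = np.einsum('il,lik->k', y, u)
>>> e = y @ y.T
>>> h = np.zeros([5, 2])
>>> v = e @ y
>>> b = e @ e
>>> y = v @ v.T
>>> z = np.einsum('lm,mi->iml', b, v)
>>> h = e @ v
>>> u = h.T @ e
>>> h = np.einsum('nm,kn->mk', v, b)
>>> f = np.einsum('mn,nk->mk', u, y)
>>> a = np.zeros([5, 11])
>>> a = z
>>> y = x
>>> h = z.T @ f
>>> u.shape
(3, 11)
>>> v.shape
(11, 3)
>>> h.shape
(11, 11, 11)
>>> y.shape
(5,)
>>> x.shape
(5,)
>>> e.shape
(11, 11)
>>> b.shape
(11, 11)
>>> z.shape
(3, 11, 11)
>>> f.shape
(3, 11)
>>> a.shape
(3, 11, 11)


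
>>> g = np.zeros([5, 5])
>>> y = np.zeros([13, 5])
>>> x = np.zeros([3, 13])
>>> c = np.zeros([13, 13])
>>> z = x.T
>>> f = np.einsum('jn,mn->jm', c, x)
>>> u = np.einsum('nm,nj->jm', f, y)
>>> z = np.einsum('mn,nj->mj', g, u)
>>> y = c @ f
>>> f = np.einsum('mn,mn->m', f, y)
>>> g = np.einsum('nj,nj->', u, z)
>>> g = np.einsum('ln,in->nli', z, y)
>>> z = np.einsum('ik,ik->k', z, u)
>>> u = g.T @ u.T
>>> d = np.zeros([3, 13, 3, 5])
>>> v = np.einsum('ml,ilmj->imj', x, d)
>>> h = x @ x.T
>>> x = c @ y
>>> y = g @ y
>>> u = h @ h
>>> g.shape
(3, 5, 13)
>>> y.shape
(3, 5, 3)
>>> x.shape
(13, 3)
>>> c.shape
(13, 13)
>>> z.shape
(3,)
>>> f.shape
(13,)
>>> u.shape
(3, 3)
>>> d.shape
(3, 13, 3, 5)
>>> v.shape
(3, 3, 5)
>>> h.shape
(3, 3)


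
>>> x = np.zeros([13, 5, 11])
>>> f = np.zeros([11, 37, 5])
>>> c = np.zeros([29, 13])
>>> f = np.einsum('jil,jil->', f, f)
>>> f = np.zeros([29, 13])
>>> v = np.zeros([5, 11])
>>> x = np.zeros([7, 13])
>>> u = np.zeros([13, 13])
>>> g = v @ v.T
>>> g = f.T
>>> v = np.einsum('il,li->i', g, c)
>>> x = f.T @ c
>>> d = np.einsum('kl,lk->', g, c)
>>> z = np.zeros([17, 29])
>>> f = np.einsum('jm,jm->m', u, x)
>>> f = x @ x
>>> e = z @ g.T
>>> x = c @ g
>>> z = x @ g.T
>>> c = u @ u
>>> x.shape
(29, 29)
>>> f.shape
(13, 13)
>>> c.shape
(13, 13)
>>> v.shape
(13,)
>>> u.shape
(13, 13)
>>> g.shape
(13, 29)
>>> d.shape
()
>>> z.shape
(29, 13)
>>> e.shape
(17, 13)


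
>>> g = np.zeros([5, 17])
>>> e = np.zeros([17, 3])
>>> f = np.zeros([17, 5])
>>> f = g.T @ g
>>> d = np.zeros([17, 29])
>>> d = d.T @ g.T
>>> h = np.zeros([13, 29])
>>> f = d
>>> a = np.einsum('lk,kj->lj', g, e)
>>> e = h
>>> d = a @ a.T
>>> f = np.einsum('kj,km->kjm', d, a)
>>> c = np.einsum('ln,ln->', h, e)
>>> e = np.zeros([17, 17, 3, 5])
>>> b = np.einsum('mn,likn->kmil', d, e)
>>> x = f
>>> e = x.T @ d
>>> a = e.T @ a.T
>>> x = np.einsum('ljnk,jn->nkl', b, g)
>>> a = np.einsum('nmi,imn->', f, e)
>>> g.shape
(5, 17)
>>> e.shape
(3, 5, 5)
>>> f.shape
(5, 5, 3)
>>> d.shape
(5, 5)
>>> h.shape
(13, 29)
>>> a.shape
()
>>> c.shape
()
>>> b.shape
(3, 5, 17, 17)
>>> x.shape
(17, 17, 3)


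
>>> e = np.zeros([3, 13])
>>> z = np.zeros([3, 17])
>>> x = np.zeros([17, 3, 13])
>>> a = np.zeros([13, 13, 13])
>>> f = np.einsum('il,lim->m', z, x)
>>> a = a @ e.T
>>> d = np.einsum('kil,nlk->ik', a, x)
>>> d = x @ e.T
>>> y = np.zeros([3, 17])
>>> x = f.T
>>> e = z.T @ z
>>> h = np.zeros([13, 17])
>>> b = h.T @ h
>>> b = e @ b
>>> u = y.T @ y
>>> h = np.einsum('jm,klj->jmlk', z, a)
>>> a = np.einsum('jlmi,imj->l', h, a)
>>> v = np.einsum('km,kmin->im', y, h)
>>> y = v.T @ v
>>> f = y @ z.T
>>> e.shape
(17, 17)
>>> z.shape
(3, 17)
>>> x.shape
(13,)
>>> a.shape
(17,)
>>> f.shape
(17, 3)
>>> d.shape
(17, 3, 3)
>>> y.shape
(17, 17)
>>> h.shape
(3, 17, 13, 13)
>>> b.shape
(17, 17)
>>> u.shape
(17, 17)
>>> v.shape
(13, 17)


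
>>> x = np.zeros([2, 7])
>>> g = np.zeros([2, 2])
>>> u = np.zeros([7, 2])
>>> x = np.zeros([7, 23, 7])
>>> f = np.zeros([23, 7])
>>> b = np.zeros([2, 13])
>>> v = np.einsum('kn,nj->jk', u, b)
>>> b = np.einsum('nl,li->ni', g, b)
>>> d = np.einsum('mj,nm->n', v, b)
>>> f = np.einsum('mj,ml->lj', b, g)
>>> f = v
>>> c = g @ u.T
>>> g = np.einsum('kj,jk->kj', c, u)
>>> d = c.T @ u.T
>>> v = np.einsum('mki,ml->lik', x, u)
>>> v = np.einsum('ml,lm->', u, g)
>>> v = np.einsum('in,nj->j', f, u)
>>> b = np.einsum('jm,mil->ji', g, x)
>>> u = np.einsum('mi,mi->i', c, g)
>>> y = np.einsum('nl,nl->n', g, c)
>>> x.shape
(7, 23, 7)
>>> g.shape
(2, 7)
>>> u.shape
(7,)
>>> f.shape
(13, 7)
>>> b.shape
(2, 23)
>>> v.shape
(2,)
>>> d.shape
(7, 7)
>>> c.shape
(2, 7)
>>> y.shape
(2,)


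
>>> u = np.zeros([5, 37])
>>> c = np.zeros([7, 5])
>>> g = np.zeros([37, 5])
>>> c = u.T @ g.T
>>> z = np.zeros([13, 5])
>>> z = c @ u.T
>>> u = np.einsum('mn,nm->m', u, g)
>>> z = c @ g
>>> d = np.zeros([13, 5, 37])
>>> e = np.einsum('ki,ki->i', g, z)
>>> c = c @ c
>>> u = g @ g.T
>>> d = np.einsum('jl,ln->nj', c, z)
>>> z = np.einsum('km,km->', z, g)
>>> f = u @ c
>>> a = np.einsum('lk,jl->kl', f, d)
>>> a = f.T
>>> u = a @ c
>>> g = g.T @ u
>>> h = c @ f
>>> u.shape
(37, 37)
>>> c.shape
(37, 37)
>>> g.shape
(5, 37)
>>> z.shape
()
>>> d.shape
(5, 37)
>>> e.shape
(5,)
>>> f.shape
(37, 37)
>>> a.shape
(37, 37)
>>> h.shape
(37, 37)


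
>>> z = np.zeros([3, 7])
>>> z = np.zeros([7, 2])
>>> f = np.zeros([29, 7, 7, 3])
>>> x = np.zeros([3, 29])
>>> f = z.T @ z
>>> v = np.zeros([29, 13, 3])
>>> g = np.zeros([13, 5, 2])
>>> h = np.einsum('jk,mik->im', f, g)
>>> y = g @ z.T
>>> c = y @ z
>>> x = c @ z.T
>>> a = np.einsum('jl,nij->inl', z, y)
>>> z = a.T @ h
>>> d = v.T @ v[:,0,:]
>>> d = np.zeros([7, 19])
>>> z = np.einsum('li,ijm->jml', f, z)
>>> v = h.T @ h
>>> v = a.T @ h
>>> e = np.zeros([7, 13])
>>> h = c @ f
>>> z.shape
(13, 13, 2)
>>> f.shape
(2, 2)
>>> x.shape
(13, 5, 7)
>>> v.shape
(2, 13, 13)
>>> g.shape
(13, 5, 2)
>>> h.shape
(13, 5, 2)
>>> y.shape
(13, 5, 7)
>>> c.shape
(13, 5, 2)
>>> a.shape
(5, 13, 2)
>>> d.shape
(7, 19)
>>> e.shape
(7, 13)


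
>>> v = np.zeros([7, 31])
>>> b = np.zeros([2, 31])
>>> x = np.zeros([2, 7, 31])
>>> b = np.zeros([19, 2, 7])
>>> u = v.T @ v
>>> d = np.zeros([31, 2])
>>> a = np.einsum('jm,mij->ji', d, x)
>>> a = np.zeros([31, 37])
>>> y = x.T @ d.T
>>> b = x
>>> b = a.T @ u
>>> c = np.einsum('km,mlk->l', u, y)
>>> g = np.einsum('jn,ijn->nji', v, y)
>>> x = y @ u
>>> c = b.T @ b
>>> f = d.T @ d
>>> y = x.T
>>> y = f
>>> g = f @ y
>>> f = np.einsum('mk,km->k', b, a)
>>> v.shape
(7, 31)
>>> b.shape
(37, 31)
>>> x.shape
(31, 7, 31)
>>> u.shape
(31, 31)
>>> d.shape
(31, 2)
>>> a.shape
(31, 37)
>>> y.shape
(2, 2)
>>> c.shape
(31, 31)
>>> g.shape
(2, 2)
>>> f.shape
(31,)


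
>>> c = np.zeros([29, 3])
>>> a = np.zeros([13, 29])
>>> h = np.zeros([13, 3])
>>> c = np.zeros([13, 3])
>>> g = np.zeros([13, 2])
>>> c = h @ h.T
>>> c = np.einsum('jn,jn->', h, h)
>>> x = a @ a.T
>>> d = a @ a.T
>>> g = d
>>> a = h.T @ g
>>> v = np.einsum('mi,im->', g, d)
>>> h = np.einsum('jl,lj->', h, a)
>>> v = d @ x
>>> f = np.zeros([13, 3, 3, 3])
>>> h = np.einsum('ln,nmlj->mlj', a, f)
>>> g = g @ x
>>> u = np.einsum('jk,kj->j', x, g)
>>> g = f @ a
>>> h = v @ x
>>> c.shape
()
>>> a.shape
(3, 13)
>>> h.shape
(13, 13)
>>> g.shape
(13, 3, 3, 13)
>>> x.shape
(13, 13)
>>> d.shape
(13, 13)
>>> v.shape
(13, 13)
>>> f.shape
(13, 3, 3, 3)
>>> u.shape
(13,)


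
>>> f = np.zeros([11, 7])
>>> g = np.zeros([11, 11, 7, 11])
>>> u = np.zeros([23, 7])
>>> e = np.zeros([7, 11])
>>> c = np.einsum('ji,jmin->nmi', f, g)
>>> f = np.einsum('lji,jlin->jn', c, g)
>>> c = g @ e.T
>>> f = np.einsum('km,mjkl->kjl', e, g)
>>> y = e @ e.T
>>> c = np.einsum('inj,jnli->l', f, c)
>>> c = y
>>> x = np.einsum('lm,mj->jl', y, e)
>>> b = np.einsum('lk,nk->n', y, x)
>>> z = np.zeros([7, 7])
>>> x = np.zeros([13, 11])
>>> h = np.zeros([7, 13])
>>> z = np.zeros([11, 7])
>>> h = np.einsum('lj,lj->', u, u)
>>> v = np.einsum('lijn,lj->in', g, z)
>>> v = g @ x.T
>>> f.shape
(7, 11, 11)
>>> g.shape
(11, 11, 7, 11)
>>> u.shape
(23, 7)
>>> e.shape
(7, 11)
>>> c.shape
(7, 7)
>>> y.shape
(7, 7)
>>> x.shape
(13, 11)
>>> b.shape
(11,)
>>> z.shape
(11, 7)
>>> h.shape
()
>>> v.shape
(11, 11, 7, 13)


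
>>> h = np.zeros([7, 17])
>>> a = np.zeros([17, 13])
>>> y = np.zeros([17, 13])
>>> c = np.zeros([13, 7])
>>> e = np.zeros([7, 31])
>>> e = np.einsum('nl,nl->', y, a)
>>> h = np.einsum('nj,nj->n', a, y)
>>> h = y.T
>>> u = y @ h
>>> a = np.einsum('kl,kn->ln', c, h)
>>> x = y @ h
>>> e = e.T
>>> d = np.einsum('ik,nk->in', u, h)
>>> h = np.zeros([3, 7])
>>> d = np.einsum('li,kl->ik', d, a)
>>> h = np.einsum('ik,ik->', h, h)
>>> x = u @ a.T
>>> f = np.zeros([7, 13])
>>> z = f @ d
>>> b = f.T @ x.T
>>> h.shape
()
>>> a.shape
(7, 17)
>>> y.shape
(17, 13)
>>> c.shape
(13, 7)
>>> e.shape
()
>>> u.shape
(17, 17)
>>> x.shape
(17, 7)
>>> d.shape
(13, 7)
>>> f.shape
(7, 13)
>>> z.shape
(7, 7)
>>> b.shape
(13, 17)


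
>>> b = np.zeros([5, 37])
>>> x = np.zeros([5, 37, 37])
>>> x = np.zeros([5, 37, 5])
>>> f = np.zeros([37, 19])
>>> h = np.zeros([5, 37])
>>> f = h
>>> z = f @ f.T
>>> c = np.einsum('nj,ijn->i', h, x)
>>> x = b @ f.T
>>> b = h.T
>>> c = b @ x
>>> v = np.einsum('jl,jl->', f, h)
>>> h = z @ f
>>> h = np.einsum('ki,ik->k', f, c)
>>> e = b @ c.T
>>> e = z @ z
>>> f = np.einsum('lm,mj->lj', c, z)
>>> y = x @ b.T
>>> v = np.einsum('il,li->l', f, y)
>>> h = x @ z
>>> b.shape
(37, 5)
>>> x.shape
(5, 5)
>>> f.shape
(37, 5)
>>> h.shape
(5, 5)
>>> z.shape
(5, 5)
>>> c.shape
(37, 5)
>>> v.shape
(5,)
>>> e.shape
(5, 5)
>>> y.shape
(5, 37)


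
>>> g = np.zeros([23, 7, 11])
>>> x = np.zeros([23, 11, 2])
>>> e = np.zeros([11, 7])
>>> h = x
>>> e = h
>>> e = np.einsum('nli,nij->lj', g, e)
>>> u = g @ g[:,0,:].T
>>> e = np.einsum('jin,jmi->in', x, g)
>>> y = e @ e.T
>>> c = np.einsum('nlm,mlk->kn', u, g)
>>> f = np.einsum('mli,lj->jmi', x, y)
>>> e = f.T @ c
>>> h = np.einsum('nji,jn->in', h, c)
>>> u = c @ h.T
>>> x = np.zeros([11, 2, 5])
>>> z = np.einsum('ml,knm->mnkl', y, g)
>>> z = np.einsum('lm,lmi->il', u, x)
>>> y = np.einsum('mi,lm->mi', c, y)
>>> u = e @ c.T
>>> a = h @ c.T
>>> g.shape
(23, 7, 11)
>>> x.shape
(11, 2, 5)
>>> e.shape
(2, 23, 23)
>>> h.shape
(2, 23)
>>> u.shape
(2, 23, 11)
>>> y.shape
(11, 23)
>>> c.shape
(11, 23)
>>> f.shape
(11, 23, 2)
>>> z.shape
(5, 11)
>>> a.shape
(2, 11)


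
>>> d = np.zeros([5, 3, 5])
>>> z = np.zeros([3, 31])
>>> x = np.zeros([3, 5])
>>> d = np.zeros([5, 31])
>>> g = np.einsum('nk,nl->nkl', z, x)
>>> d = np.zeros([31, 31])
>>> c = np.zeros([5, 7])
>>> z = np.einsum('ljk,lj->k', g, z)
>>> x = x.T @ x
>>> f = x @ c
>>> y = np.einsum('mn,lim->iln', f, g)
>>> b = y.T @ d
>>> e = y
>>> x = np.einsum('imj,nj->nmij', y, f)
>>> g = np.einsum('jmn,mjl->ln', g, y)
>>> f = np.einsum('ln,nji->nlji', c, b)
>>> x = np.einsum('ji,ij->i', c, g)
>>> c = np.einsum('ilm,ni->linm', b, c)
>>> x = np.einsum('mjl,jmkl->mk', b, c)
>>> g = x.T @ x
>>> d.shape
(31, 31)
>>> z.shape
(5,)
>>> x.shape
(7, 5)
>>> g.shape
(5, 5)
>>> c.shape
(3, 7, 5, 31)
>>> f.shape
(7, 5, 3, 31)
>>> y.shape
(31, 3, 7)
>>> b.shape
(7, 3, 31)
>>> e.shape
(31, 3, 7)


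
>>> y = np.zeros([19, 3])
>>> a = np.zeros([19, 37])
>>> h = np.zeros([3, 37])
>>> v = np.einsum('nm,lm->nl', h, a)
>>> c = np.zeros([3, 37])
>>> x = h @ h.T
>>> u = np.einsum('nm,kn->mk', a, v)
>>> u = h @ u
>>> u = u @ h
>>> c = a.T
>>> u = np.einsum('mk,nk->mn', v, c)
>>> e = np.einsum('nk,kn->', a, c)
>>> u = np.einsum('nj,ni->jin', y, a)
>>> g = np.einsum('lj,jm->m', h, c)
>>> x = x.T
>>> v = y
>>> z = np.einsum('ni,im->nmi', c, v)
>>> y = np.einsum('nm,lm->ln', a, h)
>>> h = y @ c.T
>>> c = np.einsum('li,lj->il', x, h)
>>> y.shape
(3, 19)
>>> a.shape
(19, 37)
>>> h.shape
(3, 37)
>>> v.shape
(19, 3)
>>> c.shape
(3, 3)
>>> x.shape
(3, 3)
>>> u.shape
(3, 37, 19)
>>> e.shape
()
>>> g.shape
(19,)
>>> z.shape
(37, 3, 19)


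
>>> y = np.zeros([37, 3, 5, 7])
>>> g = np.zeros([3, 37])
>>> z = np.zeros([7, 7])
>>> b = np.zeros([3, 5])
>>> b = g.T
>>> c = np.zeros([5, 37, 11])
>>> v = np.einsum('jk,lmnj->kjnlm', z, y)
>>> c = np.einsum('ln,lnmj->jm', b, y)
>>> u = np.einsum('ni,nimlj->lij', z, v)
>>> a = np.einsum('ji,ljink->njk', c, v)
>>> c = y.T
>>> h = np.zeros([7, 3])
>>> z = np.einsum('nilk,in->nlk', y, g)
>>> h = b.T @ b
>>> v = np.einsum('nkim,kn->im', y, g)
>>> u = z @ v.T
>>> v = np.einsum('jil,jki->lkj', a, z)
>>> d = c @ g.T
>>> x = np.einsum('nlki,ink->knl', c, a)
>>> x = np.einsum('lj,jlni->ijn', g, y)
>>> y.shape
(37, 3, 5, 7)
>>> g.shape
(3, 37)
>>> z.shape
(37, 5, 7)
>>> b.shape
(37, 3)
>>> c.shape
(7, 5, 3, 37)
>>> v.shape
(3, 5, 37)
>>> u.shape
(37, 5, 5)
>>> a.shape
(37, 7, 3)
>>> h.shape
(3, 3)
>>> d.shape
(7, 5, 3, 3)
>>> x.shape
(7, 37, 5)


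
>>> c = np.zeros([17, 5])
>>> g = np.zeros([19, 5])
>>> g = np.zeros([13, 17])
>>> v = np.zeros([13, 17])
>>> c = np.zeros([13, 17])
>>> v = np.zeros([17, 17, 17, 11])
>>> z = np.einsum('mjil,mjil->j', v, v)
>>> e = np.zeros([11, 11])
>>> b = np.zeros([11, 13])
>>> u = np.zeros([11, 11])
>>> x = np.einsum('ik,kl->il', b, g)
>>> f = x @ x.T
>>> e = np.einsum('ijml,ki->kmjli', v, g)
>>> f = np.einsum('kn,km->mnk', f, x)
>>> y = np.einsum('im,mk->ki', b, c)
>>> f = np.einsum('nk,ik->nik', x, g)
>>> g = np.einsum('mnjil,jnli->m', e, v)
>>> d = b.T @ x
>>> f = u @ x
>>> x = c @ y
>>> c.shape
(13, 17)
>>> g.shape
(13,)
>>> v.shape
(17, 17, 17, 11)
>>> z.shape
(17,)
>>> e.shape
(13, 17, 17, 11, 17)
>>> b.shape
(11, 13)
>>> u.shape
(11, 11)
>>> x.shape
(13, 11)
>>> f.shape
(11, 17)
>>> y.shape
(17, 11)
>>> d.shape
(13, 17)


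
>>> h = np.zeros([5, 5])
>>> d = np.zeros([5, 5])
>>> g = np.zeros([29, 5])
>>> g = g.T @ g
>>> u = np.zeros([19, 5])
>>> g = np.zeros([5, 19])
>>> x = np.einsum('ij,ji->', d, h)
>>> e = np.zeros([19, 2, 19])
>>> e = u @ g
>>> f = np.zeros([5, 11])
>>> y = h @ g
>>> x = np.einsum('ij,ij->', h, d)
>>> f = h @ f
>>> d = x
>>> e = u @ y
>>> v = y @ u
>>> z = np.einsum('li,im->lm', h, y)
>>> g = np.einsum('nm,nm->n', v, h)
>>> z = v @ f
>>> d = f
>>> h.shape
(5, 5)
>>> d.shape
(5, 11)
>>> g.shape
(5,)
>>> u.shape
(19, 5)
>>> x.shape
()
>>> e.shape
(19, 19)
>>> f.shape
(5, 11)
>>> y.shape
(5, 19)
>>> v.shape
(5, 5)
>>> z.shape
(5, 11)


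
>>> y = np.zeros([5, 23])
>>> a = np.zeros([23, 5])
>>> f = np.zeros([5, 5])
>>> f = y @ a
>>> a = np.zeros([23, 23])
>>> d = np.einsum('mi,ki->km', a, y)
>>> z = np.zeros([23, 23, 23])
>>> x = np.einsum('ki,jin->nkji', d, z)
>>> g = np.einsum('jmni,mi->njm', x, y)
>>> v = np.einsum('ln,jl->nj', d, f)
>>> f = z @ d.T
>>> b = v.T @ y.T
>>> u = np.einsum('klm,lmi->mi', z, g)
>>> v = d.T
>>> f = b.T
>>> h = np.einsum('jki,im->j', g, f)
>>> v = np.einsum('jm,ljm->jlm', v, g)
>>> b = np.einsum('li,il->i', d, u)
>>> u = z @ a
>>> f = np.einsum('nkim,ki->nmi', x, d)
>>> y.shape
(5, 23)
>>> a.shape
(23, 23)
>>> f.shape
(23, 23, 23)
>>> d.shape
(5, 23)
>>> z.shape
(23, 23, 23)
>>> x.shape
(23, 5, 23, 23)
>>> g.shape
(23, 23, 5)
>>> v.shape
(23, 23, 5)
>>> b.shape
(23,)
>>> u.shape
(23, 23, 23)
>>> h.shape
(23,)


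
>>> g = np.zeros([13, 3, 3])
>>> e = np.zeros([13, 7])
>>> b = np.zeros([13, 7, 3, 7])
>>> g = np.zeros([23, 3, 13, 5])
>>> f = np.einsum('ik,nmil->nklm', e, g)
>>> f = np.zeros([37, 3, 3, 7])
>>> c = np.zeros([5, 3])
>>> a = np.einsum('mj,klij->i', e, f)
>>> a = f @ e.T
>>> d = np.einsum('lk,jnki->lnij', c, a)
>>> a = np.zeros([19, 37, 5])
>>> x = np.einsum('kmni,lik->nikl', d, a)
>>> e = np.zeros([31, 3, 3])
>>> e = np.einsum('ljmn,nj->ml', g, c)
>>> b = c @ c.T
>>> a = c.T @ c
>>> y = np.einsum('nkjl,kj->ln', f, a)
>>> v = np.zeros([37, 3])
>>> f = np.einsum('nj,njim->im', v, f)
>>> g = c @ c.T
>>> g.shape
(5, 5)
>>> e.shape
(13, 23)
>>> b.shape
(5, 5)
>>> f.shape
(3, 7)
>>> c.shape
(5, 3)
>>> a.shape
(3, 3)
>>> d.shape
(5, 3, 13, 37)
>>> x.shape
(13, 37, 5, 19)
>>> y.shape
(7, 37)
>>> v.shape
(37, 3)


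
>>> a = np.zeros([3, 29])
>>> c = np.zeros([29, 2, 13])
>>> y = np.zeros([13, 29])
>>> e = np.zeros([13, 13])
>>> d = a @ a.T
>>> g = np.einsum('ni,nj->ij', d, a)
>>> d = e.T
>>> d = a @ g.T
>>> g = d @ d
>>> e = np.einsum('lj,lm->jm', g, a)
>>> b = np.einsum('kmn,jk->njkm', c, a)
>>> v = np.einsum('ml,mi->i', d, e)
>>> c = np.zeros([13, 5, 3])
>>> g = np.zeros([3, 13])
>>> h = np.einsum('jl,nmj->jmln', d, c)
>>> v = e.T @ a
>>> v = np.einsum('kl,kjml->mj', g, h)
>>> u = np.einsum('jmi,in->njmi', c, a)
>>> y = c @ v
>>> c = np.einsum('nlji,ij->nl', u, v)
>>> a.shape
(3, 29)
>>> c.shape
(29, 13)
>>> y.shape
(13, 5, 5)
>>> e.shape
(3, 29)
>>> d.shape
(3, 3)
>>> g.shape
(3, 13)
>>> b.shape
(13, 3, 29, 2)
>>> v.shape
(3, 5)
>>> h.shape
(3, 5, 3, 13)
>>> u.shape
(29, 13, 5, 3)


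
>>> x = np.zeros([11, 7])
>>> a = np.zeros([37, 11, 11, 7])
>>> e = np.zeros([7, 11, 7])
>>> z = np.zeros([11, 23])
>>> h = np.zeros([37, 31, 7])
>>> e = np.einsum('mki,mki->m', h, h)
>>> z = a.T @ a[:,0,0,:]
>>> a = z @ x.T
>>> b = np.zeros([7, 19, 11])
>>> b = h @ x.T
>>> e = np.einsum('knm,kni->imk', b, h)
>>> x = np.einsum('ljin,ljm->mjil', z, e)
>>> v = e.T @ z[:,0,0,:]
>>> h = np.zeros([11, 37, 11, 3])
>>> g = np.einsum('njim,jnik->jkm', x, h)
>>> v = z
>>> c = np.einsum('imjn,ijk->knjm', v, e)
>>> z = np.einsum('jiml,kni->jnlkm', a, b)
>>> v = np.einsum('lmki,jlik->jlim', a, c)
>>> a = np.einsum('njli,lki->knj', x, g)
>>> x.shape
(37, 11, 11, 7)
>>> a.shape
(3, 37, 11)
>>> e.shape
(7, 11, 37)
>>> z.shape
(7, 31, 11, 37, 11)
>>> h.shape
(11, 37, 11, 3)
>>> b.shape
(37, 31, 11)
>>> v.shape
(37, 7, 11, 11)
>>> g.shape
(11, 3, 7)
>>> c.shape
(37, 7, 11, 11)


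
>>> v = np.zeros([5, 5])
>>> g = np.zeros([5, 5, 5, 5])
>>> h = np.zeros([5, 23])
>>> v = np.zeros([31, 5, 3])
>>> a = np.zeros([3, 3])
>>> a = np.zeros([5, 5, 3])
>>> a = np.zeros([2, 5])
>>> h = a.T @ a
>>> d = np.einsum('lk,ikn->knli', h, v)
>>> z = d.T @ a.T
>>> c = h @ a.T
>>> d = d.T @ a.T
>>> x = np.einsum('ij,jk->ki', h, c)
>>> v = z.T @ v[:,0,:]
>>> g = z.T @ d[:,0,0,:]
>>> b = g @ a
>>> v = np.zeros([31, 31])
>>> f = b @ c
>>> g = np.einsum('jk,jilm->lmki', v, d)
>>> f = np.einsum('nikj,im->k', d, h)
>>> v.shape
(31, 31)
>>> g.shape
(3, 2, 31, 5)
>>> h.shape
(5, 5)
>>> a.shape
(2, 5)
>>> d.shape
(31, 5, 3, 2)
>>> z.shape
(31, 5, 3, 2)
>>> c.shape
(5, 2)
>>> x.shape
(2, 5)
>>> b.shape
(2, 3, 5, 5)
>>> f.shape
(3,)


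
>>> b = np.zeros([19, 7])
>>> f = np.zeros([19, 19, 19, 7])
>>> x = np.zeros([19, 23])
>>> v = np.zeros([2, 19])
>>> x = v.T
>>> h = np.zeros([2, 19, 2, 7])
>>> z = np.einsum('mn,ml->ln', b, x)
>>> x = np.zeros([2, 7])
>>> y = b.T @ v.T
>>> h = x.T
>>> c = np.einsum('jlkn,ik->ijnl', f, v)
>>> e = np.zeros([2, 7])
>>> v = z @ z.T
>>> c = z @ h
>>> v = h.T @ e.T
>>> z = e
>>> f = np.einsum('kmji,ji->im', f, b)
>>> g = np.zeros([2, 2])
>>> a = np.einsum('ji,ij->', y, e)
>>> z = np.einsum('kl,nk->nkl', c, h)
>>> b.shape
(19, 7)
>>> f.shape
(7, 19)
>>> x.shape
(2, 7)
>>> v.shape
(2, 2)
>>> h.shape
(7, 2)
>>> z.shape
(7, 2, 2)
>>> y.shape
(7, 2)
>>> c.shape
(2, 2)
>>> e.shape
(2, 7)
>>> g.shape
(2, 2)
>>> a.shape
()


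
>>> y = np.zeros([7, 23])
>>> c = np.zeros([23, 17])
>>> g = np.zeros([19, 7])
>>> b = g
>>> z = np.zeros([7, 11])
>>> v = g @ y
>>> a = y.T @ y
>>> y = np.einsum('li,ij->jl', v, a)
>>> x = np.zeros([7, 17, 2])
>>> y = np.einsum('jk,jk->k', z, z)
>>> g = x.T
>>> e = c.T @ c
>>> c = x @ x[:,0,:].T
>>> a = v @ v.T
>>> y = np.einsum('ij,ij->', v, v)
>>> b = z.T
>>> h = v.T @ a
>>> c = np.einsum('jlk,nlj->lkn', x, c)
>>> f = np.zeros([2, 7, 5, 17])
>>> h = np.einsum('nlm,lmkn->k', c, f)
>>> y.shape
()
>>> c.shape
(17, 2, 7)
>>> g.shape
(2, 17, 7)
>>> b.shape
(11, 7)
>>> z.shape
(7, 11)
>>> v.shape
(19, 23)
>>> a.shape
(19, 19)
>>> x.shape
(7, 17, 2)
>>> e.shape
(17, 17)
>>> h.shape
(5,)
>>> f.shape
(2, 7, 5, 17)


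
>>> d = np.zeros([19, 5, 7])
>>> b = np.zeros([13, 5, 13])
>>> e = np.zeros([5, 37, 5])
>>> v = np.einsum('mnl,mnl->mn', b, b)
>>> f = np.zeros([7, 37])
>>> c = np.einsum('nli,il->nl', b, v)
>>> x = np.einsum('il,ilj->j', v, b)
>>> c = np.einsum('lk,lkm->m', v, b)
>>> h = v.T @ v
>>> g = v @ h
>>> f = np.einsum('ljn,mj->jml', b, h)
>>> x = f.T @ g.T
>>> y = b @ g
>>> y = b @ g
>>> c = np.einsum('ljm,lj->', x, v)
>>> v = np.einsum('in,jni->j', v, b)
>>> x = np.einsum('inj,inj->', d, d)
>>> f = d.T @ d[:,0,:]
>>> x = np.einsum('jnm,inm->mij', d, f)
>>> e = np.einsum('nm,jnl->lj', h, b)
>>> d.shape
(19, 5, 7)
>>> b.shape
(13, 5, 13)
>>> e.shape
(13, 13)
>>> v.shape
(13,)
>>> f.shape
(7, 5, 7)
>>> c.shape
()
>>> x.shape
(7, 7, 19)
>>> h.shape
(5, 5)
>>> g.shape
(13, 5)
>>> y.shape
(13, 5, 5)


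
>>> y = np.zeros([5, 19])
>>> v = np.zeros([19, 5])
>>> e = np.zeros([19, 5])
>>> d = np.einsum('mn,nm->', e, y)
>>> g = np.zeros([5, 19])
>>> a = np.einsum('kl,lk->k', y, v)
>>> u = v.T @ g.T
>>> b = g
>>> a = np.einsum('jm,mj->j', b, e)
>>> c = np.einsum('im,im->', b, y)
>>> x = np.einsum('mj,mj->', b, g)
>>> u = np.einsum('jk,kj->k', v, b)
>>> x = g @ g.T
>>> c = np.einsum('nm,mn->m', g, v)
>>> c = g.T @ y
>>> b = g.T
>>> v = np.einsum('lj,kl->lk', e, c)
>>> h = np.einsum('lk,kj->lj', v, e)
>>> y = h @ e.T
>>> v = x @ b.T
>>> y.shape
(19, 19)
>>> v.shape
(5, 19)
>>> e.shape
(19, 5)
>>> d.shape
()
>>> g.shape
(5, 19)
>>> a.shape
(5,)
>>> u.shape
(5,)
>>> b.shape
(19, 5)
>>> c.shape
(19, 19)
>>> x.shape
(5, 5)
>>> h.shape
(19, 5)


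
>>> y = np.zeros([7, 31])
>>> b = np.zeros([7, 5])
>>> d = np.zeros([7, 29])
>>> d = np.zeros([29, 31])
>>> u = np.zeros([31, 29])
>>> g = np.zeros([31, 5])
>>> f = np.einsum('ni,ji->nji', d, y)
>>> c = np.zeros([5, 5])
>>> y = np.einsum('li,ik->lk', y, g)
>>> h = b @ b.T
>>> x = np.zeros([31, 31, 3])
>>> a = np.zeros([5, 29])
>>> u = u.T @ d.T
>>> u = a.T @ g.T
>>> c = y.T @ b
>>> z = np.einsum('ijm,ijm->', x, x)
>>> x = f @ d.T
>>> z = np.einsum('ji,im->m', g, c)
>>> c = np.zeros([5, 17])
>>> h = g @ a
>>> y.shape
(7, 5)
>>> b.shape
(7, 5)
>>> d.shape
(29, 31)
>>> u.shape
(29, 31)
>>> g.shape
(31, 5)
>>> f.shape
(29, 7, 31)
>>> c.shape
(5, 17)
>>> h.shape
(31, 29)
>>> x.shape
(29, 7, 29)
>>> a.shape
(5, 29)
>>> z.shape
(5,)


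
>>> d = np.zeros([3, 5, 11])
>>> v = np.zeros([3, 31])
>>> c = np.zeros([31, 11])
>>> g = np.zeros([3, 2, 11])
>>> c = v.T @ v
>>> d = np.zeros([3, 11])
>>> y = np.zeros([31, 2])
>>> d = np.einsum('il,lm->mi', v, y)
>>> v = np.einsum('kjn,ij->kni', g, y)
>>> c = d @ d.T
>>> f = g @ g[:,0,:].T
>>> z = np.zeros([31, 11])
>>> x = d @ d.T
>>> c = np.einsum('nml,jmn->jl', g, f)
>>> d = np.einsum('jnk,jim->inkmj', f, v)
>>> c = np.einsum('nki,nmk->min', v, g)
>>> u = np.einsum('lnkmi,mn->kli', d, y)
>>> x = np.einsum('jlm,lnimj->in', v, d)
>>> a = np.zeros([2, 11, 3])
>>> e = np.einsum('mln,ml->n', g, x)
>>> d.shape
(11, 2, 3, 31, 3)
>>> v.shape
(3, 11, 31)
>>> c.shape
(2, 31, 3)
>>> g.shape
(3, 2, 11)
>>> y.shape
(31, 2)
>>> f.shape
(3, 2, 3)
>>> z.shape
(31, 11)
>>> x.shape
(3, 2)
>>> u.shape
(3, 11, 3)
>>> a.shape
(2, 11, 3)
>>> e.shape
(11,)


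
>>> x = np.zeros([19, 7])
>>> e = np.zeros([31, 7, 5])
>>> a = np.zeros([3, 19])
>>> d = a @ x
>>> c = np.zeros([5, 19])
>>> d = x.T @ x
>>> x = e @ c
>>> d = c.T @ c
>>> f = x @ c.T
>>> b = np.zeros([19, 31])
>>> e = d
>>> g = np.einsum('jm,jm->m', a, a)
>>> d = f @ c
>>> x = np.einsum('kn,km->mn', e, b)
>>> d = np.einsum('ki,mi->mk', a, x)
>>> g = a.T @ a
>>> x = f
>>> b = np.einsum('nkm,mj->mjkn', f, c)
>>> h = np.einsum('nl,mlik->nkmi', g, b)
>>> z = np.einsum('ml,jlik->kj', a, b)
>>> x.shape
(31, 7, 5)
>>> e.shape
(19, 19)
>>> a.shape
(3, 19)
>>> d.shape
(31, 3)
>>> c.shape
(5, 19)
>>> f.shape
(31, 7, 5)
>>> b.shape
(5, 19, 7, 31)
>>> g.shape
(19, 19)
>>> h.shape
(19, 31, 5, 7)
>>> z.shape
(31, 5)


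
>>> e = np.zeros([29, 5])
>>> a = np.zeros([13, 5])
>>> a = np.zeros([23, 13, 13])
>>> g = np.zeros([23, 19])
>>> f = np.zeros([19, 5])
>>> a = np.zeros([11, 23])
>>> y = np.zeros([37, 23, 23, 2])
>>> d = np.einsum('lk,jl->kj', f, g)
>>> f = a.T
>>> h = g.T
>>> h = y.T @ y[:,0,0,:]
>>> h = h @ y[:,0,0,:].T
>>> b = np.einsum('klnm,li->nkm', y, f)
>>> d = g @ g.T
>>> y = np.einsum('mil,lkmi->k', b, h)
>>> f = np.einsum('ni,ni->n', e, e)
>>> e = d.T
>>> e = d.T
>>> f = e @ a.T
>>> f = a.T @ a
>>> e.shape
(23, 23)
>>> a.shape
(11, 23)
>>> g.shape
(23, 19)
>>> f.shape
(23, 23)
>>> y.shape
(23,)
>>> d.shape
(23, 23)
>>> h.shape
(2, 23, 23, 37)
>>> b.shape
(23, 37, 2)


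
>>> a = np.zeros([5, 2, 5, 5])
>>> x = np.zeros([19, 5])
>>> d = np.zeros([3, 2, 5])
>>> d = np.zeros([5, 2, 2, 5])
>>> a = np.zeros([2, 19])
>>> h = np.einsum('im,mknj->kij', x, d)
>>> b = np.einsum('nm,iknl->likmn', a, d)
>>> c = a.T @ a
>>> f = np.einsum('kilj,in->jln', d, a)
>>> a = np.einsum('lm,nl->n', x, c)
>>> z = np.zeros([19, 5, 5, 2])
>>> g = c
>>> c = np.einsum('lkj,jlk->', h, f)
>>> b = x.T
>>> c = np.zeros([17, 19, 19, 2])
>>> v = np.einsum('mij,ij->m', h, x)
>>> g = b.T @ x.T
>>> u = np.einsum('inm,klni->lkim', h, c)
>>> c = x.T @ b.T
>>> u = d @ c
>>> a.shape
(19,)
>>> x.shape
(19, 5)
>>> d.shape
(5, 2, 2, 5)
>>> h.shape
(2, 19, 5)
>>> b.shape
(5, 19)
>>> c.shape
(5, 5)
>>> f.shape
(5, 2, 19)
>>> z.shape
(19, 5, 5, 2)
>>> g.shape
(19, 19)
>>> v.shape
(2,)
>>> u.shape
(5, 2, 2, 5)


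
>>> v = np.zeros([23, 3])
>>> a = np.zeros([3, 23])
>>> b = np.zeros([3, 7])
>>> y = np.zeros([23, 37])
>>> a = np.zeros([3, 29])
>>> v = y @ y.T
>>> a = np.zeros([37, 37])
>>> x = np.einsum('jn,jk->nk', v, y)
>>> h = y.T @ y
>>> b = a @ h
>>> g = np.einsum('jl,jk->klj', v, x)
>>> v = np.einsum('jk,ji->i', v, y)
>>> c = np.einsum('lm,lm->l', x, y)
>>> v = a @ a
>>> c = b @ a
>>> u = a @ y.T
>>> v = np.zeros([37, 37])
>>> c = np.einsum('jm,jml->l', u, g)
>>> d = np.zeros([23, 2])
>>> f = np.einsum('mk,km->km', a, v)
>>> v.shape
(37, 37)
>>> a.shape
(37, 37)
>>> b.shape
(37, 37)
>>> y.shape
(23, 37)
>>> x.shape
(23, 37)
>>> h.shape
(37, 37)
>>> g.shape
(37, 23, 23)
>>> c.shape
(23,)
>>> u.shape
(37, 23)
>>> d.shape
(23, 2)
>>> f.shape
(37, 37)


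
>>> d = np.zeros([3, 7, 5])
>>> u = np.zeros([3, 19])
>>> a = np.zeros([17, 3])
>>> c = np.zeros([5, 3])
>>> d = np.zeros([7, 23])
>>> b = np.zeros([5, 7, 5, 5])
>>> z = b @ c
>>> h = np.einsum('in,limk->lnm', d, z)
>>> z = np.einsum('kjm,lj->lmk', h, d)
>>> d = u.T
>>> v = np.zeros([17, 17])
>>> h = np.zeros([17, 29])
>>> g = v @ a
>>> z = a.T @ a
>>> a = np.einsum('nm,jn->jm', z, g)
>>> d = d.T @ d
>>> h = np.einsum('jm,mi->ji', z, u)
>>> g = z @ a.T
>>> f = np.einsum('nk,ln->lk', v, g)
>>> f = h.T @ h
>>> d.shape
(3, 3)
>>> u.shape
(3, 19)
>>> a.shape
(17, 3)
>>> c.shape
(5, 3)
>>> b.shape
(5, 7, 5, 5)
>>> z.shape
(3, 3)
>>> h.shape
(3, 19)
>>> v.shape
(17, 17)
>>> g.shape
(3, 17)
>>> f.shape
(19, 19)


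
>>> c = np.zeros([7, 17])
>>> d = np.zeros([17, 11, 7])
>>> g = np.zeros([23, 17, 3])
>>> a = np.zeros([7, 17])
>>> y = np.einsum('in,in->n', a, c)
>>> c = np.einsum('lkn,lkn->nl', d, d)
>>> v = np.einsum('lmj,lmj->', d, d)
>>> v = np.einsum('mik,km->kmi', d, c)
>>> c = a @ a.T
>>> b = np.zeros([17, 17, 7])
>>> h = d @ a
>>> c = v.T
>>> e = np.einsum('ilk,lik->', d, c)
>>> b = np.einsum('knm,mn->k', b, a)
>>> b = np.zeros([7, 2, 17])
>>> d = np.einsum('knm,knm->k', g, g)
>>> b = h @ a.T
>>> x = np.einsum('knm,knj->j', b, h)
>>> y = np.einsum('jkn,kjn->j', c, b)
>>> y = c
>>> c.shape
(11, 17, 7)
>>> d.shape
(23,)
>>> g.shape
(23, 17, 3)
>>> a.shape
(7, 17)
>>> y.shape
(11, 17, 7)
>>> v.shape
(7, 17, 11)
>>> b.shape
(17, 11, 7)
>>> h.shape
(17, 11, 17)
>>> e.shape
()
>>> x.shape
(17,)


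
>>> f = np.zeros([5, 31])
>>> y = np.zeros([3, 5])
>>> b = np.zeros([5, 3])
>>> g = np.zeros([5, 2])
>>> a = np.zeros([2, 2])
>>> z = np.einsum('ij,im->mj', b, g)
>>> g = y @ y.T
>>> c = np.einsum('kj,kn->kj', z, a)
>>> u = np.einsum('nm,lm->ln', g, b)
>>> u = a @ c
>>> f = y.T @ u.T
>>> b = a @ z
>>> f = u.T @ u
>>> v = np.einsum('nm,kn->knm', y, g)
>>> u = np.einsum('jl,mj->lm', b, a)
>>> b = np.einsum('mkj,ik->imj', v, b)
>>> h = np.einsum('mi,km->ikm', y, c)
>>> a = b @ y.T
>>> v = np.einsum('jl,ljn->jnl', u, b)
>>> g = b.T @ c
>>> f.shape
(3, 3)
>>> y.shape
(3, 5)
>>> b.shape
(2, 3, 5)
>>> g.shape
(5, 3, 3)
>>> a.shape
(2, 3, 3)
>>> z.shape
(2, 3)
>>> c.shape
(2, 3)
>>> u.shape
(3, 2)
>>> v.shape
(3, 5, 2)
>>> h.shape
(5, 2, 3)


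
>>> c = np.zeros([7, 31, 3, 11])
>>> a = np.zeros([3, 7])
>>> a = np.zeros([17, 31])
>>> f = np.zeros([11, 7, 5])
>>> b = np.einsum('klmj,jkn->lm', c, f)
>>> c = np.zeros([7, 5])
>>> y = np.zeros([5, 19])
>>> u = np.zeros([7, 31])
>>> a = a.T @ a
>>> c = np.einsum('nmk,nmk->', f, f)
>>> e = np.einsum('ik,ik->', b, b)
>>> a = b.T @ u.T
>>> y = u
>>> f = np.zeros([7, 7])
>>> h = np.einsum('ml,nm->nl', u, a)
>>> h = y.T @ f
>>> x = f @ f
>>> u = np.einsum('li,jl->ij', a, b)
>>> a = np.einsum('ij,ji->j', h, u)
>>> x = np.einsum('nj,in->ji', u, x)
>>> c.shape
()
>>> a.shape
(7,)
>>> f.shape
(7, 7)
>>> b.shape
(31, 3)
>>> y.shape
(7, 31)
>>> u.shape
(7, 31)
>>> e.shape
()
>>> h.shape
(31, 7)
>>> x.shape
(31, 7)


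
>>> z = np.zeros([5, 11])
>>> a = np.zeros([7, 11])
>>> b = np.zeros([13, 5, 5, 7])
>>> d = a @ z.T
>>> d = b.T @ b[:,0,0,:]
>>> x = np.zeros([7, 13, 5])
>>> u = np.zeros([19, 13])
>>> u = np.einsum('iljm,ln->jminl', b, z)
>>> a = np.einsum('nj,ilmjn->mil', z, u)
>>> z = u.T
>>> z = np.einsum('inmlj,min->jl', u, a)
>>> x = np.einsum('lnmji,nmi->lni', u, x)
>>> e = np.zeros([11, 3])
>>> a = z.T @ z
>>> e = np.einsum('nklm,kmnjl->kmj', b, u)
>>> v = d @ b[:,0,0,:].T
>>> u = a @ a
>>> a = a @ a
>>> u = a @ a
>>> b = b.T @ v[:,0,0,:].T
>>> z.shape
(5, 11)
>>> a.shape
(11, 11)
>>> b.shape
(7, 5, 5, 7)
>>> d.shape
(7, 5, 5, 7)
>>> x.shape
(5, 7, 5)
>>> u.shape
(11, 11)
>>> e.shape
(5, 7, 11)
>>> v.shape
(7, 5, 5, 13)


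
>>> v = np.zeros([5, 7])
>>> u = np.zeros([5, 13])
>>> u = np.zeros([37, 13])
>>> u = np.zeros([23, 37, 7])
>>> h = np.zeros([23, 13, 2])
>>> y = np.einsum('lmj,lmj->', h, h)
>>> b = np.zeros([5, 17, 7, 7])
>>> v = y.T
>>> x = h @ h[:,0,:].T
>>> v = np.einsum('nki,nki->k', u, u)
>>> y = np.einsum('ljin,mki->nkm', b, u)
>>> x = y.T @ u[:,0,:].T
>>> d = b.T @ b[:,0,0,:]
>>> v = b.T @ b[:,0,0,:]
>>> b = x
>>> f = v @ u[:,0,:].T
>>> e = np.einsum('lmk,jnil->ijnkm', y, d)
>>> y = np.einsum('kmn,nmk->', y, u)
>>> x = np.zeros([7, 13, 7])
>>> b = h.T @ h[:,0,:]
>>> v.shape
(7, 7, 17, 7)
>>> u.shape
(23, 37, 7)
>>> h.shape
(23, 13, 2)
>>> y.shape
()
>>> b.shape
(2, 13, 2)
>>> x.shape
(7, 13, 7)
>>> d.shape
(7, 7, 17, 7)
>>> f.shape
(7, 7, 17, 23)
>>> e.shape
(17, 7, 7, 23, 37)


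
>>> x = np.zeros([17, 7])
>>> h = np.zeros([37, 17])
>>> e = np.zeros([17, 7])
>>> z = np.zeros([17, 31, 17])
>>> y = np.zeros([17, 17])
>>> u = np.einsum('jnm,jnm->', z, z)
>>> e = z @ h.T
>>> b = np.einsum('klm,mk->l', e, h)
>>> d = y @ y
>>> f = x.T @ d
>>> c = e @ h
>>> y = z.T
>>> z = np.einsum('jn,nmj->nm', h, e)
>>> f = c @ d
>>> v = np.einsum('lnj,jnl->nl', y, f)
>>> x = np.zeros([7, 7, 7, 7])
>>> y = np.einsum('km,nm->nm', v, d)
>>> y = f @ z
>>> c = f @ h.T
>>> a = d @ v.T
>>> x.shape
(7, 7, 7, 7)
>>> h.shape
(37, 17)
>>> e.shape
(17, 31, 37)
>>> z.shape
(17, 31)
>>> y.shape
(17, 31, 31)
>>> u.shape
()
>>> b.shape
(31,)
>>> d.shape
(17, 17)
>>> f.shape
(17, 31, 17)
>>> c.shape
(17, 31, 37)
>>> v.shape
(31, 17)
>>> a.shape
(17, 31)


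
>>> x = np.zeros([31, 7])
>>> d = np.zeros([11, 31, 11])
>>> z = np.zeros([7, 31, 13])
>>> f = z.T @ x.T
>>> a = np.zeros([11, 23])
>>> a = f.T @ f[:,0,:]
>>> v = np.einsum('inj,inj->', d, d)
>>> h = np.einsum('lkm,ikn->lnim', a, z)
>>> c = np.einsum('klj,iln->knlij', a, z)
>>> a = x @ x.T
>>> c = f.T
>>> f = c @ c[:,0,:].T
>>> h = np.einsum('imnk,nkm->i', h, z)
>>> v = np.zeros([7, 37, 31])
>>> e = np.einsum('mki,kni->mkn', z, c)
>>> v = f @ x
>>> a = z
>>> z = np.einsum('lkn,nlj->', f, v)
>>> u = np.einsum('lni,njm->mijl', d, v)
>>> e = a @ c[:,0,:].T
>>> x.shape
(31, 7)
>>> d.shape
(11, 31, 11)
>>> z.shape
()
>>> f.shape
(31, 31, 31)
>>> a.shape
(7, 31, 13)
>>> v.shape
(31, 31, 7)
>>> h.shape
(31,)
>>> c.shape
(31, 31, 13)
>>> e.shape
(7, 31, 31)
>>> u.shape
(7, 11, 31, 11)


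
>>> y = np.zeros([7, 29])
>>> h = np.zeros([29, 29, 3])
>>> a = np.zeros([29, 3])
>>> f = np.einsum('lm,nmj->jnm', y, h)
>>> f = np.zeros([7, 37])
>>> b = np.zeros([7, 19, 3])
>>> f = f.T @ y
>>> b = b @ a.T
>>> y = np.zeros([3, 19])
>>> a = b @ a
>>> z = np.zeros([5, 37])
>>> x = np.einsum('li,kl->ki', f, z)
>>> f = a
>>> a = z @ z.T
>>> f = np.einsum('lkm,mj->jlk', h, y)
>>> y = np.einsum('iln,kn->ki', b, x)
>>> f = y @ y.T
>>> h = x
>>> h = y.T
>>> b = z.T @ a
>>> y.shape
(5, 7)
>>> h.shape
(7, 5)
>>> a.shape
(5, 5)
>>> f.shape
(5, 5)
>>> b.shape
(37, 5)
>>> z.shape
(5, 37)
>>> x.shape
(5, 29)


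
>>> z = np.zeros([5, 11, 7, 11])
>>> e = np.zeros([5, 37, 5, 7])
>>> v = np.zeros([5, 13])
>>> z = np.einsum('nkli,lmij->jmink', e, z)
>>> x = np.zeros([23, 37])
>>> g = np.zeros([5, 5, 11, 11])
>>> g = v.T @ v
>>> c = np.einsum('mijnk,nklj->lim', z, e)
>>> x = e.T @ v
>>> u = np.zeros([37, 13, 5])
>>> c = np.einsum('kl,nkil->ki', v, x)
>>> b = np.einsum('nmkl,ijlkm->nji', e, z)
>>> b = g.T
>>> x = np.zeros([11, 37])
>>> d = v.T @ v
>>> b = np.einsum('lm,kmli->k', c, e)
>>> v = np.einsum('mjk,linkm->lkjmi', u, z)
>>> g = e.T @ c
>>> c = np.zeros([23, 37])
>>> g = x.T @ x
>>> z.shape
(11, 11, 7, 5, 37)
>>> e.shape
(5, 37, 5, 7)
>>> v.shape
(11, 5, 13, 37, 11)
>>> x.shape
(11, 37)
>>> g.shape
(37, 37)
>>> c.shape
(23, 37)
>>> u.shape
(37, 13, 5)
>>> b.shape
(5,)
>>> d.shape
(13, 13)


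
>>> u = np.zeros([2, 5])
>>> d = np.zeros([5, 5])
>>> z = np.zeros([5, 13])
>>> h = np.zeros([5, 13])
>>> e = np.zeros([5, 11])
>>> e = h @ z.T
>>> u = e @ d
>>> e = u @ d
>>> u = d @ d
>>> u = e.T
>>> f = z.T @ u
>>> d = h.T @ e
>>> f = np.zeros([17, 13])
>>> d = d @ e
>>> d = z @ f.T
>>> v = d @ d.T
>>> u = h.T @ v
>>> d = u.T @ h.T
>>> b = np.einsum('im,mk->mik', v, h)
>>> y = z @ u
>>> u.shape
(13, 5)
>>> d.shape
(5, 5)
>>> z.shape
(5, 13)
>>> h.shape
(5, 13)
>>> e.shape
(5, 5)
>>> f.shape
(17, 13)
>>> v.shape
(5, 5)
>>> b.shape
(5, 5, 13)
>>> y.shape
(5, 5)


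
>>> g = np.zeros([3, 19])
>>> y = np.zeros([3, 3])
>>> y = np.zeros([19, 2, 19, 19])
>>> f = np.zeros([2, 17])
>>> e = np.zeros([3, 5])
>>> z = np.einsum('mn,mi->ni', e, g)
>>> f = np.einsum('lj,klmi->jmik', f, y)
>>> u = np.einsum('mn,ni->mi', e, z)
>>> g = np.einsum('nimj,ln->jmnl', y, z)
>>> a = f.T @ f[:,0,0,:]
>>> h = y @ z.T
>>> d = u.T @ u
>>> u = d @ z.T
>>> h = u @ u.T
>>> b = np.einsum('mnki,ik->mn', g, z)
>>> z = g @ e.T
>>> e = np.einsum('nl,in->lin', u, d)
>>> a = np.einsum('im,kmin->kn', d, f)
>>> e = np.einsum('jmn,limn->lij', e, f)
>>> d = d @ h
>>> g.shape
(19, 19, 19, 5)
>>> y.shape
(19, 2, 19, 19)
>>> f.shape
(17, 19, 19, 19)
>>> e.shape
(17, 19, 5)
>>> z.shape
(19, 19, 19, 3)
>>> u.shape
(19, 5)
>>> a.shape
(17, 19)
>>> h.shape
(19, 19)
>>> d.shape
(19, 19)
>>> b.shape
(19, 19)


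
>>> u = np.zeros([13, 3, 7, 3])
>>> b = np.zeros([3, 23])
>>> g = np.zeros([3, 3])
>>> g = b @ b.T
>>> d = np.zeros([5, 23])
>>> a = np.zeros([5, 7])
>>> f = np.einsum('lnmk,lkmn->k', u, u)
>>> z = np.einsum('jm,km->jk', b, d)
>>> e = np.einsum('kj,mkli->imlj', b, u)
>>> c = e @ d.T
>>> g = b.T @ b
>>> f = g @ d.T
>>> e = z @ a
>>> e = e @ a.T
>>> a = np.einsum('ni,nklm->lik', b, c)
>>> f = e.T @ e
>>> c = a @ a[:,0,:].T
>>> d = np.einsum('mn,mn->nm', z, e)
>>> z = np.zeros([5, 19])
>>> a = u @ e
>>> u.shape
(13, 3, 7, 3)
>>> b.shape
(3, 23)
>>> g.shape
(23, 23)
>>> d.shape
(5, 3)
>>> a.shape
(13, 3, 7, 5)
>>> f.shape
(5, 5)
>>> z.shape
(5, 19)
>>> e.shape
(3, 5)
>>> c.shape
(7, 23, 7)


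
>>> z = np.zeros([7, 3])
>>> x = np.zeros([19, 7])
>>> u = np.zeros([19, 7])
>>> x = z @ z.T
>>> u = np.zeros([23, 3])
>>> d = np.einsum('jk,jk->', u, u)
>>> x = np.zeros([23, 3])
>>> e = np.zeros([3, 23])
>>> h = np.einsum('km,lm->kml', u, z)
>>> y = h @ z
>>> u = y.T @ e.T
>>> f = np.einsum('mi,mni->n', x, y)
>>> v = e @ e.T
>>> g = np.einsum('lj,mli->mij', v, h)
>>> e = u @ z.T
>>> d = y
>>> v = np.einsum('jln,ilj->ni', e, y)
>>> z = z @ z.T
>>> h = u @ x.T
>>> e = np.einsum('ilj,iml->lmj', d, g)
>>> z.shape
(7, 7)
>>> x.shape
(23, 3)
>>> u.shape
(3, 3, 3)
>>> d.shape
(23, 3, 3)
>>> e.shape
(3, 7, 3)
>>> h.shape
(3, 3, 23)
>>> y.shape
(23, 3, 3)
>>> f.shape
(3,)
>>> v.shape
(7, 23)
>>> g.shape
(23, 7, 3)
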